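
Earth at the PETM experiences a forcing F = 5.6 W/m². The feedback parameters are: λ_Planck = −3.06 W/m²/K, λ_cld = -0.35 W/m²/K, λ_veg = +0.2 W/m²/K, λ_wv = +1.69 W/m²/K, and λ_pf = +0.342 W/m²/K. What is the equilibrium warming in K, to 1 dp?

4.8 K

Net feedback parameter λ = (−3.06) + (-0.35) + (+0.2) + (+1.69) + (+0.342) = -1.178 W/m²/K.
ΔT = −F/λ = −5.6/(-1.178) = 4.8 K.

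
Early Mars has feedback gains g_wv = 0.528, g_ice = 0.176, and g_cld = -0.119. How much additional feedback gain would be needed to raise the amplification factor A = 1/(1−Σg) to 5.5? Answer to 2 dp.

0.23

Current total gain = 0.585.
Target gain for A = 5.5: g* = 1 − 1/5.5 = 0.8182.
Additional gain needed = 0.8182 − 0.585 = 0.23.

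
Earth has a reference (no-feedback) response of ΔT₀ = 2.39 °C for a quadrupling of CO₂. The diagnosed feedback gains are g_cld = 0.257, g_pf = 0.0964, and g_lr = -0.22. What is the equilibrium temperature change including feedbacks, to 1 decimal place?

2.8 °C

Total gain g = 0.257 + 0.0964 − 0.22 = 0.1334.
Amplification A = 1/(1 − 0.1334) = 1.154.
ΔT = 2.39 × 1.154 = 2.8 °C.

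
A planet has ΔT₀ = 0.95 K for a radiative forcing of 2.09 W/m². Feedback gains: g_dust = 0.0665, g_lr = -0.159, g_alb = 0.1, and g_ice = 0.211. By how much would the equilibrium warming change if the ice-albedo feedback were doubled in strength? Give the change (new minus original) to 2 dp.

0.45 K

Original: g = 0.2185, ΔT = 0.95/(1−0.2185) = 1.2156 K.
With doubled ice-albedo: g' = 0.4295, ΔT' = 0.95/(1−0.4295) = 1.6652 K.
Change = 1.6652 − 1.2156 = 0.45 K.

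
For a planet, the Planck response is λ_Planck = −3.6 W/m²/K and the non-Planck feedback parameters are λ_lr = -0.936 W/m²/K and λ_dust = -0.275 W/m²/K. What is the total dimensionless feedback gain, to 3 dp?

-0.336

Convert to gains: g_lr = -0.936/3.6 = -0.26; g_dust = -0.275/3.6 = -0.07639.
Total gain g = -0.33639.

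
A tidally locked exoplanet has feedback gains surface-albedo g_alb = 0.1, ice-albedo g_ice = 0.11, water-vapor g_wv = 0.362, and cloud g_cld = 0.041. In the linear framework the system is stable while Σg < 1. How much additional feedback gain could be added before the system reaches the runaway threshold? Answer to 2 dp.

0.39

Current total gain = 0.1 + 0.11 + 0.362 + 0.041 = 0.613.
Margin to runaway = 1 − 0.613 = 0.39.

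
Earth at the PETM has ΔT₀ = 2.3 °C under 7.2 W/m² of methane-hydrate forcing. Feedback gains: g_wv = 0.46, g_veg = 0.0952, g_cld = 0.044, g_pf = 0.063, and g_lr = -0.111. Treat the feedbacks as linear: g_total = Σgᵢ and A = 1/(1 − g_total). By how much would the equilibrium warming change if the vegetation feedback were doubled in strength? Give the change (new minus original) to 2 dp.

1.38 °C

Original: g = 0.5512, ΔT = 2.3/(1−0.5512) = 5.1248 °C.
With doubled vegetation: g' = 0.6464, ΔT' = 2.3/(1−0.6464) = 6.5045 °C.
Change = 6.5045 − 5.1248 = 1.38 °C.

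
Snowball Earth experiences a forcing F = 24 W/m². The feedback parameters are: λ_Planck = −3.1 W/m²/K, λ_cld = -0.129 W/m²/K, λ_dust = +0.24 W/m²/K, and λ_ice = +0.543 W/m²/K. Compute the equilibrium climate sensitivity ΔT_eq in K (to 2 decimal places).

9.81 K

Net feedback parameter λ = (−3.1) + (-0.129) + (+0.24) + (+0.543) = -2.446 W/m²/K.
ΔT = −F/λ = −24/(-2.446) = 9.81 K.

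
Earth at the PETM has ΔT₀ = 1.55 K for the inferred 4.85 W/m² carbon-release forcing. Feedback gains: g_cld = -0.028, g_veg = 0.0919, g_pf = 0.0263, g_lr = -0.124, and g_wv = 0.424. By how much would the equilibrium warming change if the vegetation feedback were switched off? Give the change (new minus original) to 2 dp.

-0.33 K

Original: g = 0.3902, ΔT = 1.55/(1−0.3902) = 2.5418 K.
Without vegetation: g' = 0.2983, ΔT' = 1.55/(1−0.2983) = 2.2089 K.
Change = 2.2089 − 2.5418 = -0.33 K.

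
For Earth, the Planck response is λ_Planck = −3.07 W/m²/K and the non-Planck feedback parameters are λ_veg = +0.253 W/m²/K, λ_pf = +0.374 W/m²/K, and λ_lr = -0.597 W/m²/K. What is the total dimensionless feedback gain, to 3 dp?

0.010

Convert to gains: g_veg = 0.253/3.07 = 0.08241; g_pf = 0.374/3.07 = 0.1218; g_lr = -0.597/3.07 = -0.1945.
Total gain g = 0.00971.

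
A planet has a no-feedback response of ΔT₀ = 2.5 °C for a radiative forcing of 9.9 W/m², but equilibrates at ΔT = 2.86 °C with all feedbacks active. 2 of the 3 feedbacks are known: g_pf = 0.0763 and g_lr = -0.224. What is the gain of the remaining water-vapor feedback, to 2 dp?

Amplification A = ΔT/ΔT₀ = 2.86/2.5 = 1.144.
Total gain g = 1 − 1/A = 1 − 1/1.144 = 0.1259.
Known gains sum to 0.0763 − 0.224 = -0.1477.
g_wv = 0.1259 + 0.1477 = 0.27.

0.27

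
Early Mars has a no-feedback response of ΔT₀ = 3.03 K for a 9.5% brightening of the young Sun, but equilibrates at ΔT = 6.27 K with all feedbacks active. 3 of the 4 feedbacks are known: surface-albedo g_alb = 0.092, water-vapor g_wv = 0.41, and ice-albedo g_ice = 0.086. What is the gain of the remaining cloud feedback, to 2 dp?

Amplification A = ΔT/ΔT₀ = 6.27/3.03 = 2.069.
Total gain g = 1 − 1/A = 1 − 1/2.069 = 0.5167.
Known gains sum to 0.092 + 0.41 + 0.086 = 0.588.
g_cld = 0.5167 − 0.588 = -0.07.

-0.07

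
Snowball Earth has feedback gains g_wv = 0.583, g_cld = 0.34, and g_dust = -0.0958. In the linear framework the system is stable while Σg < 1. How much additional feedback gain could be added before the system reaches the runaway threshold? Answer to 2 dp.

Current total gain = 0.583 + 0.34 − 0.0958 = 0.8272.
Margin to runaway = 1 − 0.8272 = 0.17.

0.17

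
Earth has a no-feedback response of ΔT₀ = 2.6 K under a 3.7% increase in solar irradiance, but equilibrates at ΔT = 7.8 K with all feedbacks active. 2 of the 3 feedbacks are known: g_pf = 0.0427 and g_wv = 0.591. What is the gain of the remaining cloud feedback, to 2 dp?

Amplification A = ΔT/ΔT₀ = 7.8/2.6 = 3.
Total gain g = 1 − 1/A = 1 − 1/3 = 0.6667.
Known gains sum to 0.0427 + 0.591 = 0.6337.
g_cld = 0.6667 − 0.6337 = 0.03.

0.03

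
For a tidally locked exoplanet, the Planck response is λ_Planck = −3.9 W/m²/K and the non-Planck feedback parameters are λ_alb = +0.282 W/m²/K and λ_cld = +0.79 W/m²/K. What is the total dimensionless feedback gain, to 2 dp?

Convert to gains: g_alb = 0.282/3.9 = 0.07231; g_cld = 0.79/3.9 = 0.2026.
Total gain g = 0.27491.

0.27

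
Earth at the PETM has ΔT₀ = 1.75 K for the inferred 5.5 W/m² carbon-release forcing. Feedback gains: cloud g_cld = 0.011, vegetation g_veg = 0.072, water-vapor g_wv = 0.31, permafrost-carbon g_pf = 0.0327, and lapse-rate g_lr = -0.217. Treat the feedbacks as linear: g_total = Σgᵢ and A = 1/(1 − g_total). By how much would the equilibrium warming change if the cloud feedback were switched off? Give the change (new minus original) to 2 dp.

Original: g = 0.2087, ΔT = 1.75/(1−0.2087) = 2.2116 K.
Without cloud: g' = 0.1977, ΔT' = 1.75/(1−0.1977) = 2.1812 K.
Change = 2.1812 − 2.2116 = -0.03 K.

-0.03 K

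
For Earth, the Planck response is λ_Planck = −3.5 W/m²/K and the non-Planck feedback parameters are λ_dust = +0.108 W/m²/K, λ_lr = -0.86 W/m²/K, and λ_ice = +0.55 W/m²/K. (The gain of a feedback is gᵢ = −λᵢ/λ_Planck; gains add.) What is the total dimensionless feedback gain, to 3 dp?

-0.058

Convert to gains: g_dust = 0.108/3.5 = 0.03086; g_lr = -0.86/3.5 = -0.2457; g_ice = 0.55/3.5 = 0.1571.
Total gain g = -0.05774.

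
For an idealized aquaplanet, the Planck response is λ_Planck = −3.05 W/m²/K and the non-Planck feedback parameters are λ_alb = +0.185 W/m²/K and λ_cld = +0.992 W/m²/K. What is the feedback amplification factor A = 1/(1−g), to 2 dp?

1.63

Convert to gains: g_alb = 0.185/3.05 = 0.06066; g_cld = 0.992/3.05 = 0.3252.
Total gain g = 0.38586.
A = 1/(1 − 0.38586) = 1.63.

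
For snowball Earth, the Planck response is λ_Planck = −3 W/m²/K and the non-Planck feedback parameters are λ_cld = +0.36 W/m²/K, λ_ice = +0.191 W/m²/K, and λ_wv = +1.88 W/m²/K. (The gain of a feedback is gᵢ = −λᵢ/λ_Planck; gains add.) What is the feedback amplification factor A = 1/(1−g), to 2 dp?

Convert to gains: g_cld = 0.36/3 = 0.12; g_ice = 0.191/3 = 0.06367; g_wv = 1.88/3 = 0.6267.
Total gain g = 0.81037.
A = 1/(1 − 0.81037) = 5.27.

5.27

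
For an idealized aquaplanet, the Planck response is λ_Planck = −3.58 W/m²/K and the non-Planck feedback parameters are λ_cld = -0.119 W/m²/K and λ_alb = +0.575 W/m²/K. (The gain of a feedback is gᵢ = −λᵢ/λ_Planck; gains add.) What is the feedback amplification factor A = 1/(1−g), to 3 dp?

Convert to gains: g_cld = -0.119/3.58 = -0.03324; g_alb = 0.575/3.58 = 0.1606.
Total gain g = 0.12736.
A = 1/(1 − 0.12736) = 1.146.

1.146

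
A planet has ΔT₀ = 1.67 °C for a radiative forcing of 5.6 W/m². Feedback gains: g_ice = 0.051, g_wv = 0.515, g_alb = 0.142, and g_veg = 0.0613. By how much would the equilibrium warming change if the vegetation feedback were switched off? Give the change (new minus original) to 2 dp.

Original: g = 0.7693, ΔT = 1.67/(1−0.7693) = 7.2388 °C.
Without vegetation: g' = 0.708, ΔT' = 1.67/(1−0.708) = 5.7192 °C.
Change = 5.7192 − 7.2388 = -1.52 °C.

-1.52 °C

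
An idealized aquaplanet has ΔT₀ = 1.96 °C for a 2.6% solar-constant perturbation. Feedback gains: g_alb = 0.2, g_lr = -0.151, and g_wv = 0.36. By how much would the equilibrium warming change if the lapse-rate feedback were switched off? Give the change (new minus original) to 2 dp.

Original: g = 0.409, ΔT = 1.96/(1−0.409) = 3.3164 °C.
Without lapse-rate: g' = 0.56, ΔT' = 1.96/(1−0.56) = 4.4545 °C.
Change = 4.4545 − 3.3164 = 1.14 °C.

1.14 °C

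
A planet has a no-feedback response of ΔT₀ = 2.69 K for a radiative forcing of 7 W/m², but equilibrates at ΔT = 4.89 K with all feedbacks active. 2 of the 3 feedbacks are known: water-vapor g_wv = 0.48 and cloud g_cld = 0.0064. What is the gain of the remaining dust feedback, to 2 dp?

-0.04

Amplification A = ΔT/ΔT₀ = 4.89/2.69 = 1.818.
Total gain g = 1 − 1/A = 1 − 1/1.818 = 0.4499.
Known gains sum to 0.48 + 0.0064 = 0.4864.
g_dust = 0.4499 − 0.4864 = -0.04.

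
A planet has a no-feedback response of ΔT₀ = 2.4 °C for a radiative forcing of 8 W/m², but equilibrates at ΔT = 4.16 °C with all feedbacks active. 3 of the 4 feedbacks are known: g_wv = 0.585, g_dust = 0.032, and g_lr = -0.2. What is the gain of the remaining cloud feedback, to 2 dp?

Amplification A = ΔT/ΔT₀ = 4.16/2.4 = 1.733.
Total gain g = 1 − 1/A = 1 − 1/1.733 = 0.423.
Known gains sum to 0.585 + 0.032 − 0.2 = 0.417.
g_cld = 0.423 − 0.417 = 0.01.

0.01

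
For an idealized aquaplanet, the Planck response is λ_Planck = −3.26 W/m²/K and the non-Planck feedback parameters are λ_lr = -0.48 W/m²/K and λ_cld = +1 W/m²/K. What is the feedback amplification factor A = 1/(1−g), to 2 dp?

1.19

Convert to gains: g_lr = -0.48/3.26 = -0.1472; g_cld = 1/3.26 = 0.3067.
Total gain g = 0.1595.
A = 1/(1 − 0.1595) = 1.19.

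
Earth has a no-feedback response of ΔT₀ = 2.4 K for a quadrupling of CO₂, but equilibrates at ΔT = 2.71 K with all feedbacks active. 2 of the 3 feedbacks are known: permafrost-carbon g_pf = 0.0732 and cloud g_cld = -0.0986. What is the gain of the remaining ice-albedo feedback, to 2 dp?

Amplification A = ΔT/ΔT₀ = 2.71/2.4 = 1.129.
Total gain g = 1 − 1/A = 1 − 1/1.129 = 0.1143.
Known gains sum to 0.0732 − 0.0986 = -0.0254.
g_ice = 0.1143 + 0.0254 = 0.14.

0.14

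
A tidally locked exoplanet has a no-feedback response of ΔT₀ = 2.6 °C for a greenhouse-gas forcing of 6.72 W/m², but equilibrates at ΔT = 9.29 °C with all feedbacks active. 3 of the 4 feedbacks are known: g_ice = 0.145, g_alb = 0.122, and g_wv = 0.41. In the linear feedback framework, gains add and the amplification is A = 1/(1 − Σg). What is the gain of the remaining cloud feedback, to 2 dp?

0.04

Amplification A = ΔT/ΔT₀ = 9.29/2.6 = 3.573.
Total gain g = 1 − 1/A = 1 − 1/3.573 = 0.7201.
Known gains sum to 0.145 + 0.122 + 0.41 = 0.677.
g_cld = 0.7201 − 0.677 = 0.04.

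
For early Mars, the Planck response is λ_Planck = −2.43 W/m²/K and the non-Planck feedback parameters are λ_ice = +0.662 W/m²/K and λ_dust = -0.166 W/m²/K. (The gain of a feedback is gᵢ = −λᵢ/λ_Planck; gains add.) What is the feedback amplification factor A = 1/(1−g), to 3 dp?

1.256

Convert to gains: g_ice = 0.662/2.43 = 0.2724; g_dust = -0.166/2.43 = -0.06831.
Total gain g = 0.20409.
A = 1/(1 − 0.20409) = 1.256.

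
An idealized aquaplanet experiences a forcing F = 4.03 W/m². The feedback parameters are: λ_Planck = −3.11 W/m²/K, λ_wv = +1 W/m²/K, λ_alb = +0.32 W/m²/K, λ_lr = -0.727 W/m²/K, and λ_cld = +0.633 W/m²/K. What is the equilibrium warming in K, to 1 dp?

Net feedback parameter λ = (−3.11) + (+1) + (+0.32) + (-0.727) + (+0.633) = -1.884 W/m²/K.
ΔT = −F/λ = −4.03/(-1.884) = 2.1 K.

2.1 K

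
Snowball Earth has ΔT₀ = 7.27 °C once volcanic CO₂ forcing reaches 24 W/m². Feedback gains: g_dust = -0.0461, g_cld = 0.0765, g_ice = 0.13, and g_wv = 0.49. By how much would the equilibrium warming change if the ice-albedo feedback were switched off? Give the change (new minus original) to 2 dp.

Original: g = 0.6504, ΔT = 7.27/(1−0.6504) = 20.7952 °C.
Without ice-albedo: g' = 0.5204, ΔT' = 7.27/(1−0.5204) = 15.1585 °C.
Change = 15.1585 − 20.7952 = -5.64 °C.

-5.64 °C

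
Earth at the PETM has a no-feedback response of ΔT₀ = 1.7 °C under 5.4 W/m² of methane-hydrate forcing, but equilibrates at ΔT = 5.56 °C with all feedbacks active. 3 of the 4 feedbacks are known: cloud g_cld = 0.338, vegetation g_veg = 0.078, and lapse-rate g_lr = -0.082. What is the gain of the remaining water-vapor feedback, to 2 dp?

0.36

Amplification A = ΔT/ΔT₀ = 5.56/1.7 = 3.271.
Total gain g = 1 − 1/A = 1 − 1/3.271 = 0.6943.
Known gains sum to 0.338 + 0.078 − 0.082 = 0.334.
g_wv = 0.6943 − 0.334 = 0.36.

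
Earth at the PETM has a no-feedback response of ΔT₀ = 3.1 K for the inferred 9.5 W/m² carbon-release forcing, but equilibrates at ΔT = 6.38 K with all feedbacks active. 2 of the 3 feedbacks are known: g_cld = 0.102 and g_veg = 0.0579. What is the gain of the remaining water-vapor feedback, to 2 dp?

Amplification A = ΔT/ΔT₀ = 6.38/3.1 = 2.058.
Total gain g = 1 − 1/A = 1 − 1/2.058 = 0.5141.
Known gains sum to 0.102 + 0.0579 = 0.1599.
g_wv = 0.5141 − 0.1599 = 0.35.

0.35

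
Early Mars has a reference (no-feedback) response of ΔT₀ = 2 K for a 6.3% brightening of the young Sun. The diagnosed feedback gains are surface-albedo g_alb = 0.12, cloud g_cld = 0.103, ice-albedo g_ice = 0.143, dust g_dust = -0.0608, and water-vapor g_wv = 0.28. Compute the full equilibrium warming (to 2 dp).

4.82 K

Total gain g = 0.12 + 0.103 + 0.143 − 0.0608 + 0.28 = 0.5852.
Amplification A = 1/(1 − 0.5852) = 2.411.
ΔT = 2 × 2.411 = 4.82 K.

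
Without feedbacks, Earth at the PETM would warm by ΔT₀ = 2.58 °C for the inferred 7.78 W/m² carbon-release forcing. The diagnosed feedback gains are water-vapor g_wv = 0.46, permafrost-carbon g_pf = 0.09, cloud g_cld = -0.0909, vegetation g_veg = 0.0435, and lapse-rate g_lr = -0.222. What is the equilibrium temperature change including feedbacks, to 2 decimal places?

Total gain g = 0.46 + 0.09 − 0.0909 + 0.0435 − 0.222 = 0.2806.
Amplification A = 1/(1 − 0.2806) = 1.39.
ΔT = 2.58 × 1.39 = 3.59 °C.

3.59 °C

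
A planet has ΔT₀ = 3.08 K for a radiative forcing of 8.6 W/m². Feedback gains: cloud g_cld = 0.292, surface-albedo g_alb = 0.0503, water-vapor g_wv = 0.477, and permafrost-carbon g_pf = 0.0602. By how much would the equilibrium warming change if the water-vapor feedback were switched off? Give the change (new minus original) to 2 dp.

-20.41 K

Original: g = 0.8795, ΔT = 3.08/(1−0.8795) = 25.5602 K.
Without water-vapor: g' = 0.4025, ΔT' = 3.08/(1−0.4025) = 5.1548 K.
Change = 5.1548 − 25.5602 = -20.41 K.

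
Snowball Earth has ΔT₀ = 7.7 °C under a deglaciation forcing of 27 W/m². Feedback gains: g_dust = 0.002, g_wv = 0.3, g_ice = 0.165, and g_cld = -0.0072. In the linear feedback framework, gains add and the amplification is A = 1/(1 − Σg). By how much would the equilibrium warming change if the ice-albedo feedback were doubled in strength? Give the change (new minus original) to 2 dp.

Original: g = 0.4598, ΔT = 7.7/(1−0.4598) = 14.2540 °C.
With doubled ice-albedo: g' = 0.6248, ΔT' = 7.7/(1−0.6248) = 20.5224 °C.
Change = 20.5224 − 14.2540 = 6.27 °C.

6.27 °C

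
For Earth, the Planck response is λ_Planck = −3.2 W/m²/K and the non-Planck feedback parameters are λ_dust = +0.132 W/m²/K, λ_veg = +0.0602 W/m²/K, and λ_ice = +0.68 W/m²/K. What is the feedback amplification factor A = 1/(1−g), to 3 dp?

Convert to gains: g_dust = 0.132/3.2 = 0.04125; g_veg = 0.0602/3.2 = 0.01881; g_ice = 0.68/3.2 = 0.2125.
Total gain g = 0.27256.
A = 1/(1 − 0.27256) = 1.375.

1.375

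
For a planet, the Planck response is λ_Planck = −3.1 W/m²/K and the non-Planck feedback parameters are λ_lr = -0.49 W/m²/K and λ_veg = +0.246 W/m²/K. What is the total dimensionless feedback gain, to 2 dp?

Convert to gains: g_lr = -0.49/3.1 = -0.1581; g_veg = 0.246/3.1 = 0.07935.
Total gain g = -0.07875.

-0.08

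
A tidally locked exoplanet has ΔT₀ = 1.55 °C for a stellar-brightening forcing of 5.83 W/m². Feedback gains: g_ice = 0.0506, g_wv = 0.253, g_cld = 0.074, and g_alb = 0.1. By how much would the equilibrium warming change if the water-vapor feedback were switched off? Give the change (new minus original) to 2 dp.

Original: g = 0.4776, ΔT = 1.55/(1−0.4776) = 2.9671 °C.
Without water-vapor: g' = 0.2246, ΔT' = 1.55/(1−0.2246) = 1.9990 °C.
Change = 1.9990 − 2.9671 = -0.97 °C.

-0.97 °C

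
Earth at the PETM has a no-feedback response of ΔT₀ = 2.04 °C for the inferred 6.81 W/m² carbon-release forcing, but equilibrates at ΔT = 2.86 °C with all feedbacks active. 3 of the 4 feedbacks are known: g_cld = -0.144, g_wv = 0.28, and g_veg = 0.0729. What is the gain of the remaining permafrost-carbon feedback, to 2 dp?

0.08

Amplification A = ΔT/ΔT₀ = 2.86/2.04 = 1.402.
Total gain g = 1 − 1/A = 1 − 1/1.402 = 0.2867.
Known gains sum to -0.144 + 0.28 + 0.0729 = 0.2089.
g_pf = 0.2867 − 0.2089 = 0.08.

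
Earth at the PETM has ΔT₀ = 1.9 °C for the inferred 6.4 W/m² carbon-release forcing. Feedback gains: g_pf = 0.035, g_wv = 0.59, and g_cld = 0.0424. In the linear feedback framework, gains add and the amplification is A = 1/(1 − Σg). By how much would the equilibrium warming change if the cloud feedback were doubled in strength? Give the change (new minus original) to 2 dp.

Original: g = 0.6674, ΔT = 1.9/(1−0.6674) = 5.7126 °C.
With doubled cloud: g' = 0.7098, ΔT' = 1.9/(1−0.7098) = 6.5472 °C.
Change = 6.5472 − 5.7126 = 0.83 °C.

0.83 °C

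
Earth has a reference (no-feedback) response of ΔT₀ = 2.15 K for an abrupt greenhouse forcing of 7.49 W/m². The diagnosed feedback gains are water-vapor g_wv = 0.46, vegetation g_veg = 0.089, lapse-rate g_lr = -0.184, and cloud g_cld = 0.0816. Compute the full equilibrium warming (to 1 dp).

3.9 K

Total gain g = 0.46 + 0.089 − 0.184 + 0.0816 = 0.4466.
Amplification A = 1/(1 − 0.4466) = 1.807.
ΔT = 2.15 × 1.807 = 3.9 K.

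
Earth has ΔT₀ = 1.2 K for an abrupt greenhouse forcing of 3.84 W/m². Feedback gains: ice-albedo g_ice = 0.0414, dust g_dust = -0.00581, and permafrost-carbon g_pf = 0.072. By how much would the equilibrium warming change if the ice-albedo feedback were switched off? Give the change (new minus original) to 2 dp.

-0.06 K

Original: g = 0.10759, ΔT = 1.2/(1−0.10759) = 1.3447 K.
Without ice-albedo: g' = 0.06619, ΔT' = 1.2/(1−0.06619) = 1.2851 K.
Change = 1.2851 − 1.3447 = -0.06 K.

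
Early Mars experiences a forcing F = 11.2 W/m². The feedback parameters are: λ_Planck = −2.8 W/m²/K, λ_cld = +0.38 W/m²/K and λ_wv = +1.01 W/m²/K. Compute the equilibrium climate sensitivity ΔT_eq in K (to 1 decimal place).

7.9 K

Net feedback parameter λ = (−2.8) + (+0.38) + (+1.01) = -1.41 W/m²/K.
ΔT = −F/λ = −11.2/(-1.41) = 7.9 K.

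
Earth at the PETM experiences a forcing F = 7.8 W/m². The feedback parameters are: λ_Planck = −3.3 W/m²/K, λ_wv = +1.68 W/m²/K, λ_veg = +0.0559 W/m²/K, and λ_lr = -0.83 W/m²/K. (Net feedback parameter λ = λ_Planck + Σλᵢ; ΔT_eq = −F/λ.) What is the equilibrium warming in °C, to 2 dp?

Net feedback parameter λ = (−3.3) + (+1.68) + (+0.0559) + (-0.83) = -2.3941 W/m²/K.
ΔT = −F/λ = −7.8/(-2.3941) = 3.26 °C.

3.26 °C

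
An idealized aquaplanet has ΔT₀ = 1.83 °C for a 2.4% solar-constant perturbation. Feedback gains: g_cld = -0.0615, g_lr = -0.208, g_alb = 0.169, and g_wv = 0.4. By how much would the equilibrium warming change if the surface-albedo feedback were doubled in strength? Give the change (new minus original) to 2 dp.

0.83 °C

Original: g = 0.2995, ΔT = 1.83/(1−0.2995) = 2.6124 °C.
With doubled surface-albedo: g' = 0.4685, ΔT' = 1.83/(1−0.4685) = 3.4431 °C.
Change = 3.4431 − 2.6124 = 0.83 °C.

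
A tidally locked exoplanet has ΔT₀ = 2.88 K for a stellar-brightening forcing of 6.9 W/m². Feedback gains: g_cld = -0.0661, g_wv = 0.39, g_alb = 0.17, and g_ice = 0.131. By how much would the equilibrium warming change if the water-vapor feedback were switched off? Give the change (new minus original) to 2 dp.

Original: g = 0.6249, ΔT = 2.88/(1−0.6249) = 7.6780 K.
Without water-vapor: g' = 0.2349, ΔT' = 2.88/(1−0.2349) = 3.7642 K.
Change = 3.7642 − 7.6780 = -3.91 K.

-3.91 K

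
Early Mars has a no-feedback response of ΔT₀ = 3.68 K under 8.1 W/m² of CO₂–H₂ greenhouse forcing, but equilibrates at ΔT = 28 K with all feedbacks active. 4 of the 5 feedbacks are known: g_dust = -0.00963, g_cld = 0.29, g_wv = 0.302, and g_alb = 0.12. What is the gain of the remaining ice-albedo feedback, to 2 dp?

0.17

Amplification A = ΔT/ΔT₀ = 28/3.68 = 7.609.
Total gain g = 1 − 1/A = 1 − 1/7.609 = 0.8686.
Known gains sum to -0.00963 + 0.29 + 0.302 + 0.12 = 0.70237.
g_ice = 0.8686 − 0.70237 = 0.17.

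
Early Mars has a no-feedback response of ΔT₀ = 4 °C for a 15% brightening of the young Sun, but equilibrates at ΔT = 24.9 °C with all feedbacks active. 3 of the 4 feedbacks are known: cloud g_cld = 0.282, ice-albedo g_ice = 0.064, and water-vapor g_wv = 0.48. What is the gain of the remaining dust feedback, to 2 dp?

Amplification A = ΔT/ΔT₀ = 24.9/4 = 6.225.
Total gain g = 1 − 1/A = 1 − 1/6.225 = 0.8394.
Known gains sum to 0.282 + 0.064 + 0.48 = 0.826.
g_dust = 0.8394 − 0.826 = 0.01.

0.01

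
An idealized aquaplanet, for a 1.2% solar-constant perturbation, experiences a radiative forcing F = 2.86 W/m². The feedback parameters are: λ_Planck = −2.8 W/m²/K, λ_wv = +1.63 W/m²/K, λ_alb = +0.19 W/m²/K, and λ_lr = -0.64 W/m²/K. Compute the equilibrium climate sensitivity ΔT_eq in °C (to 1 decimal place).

1.8 °C

Net feedback parameter λ = (−2.8) + (+1.63) + (+0.19) + (-0.64) = -1.62 W/m²/K.
ΔT = −F/λ = −2.86/(-1.62) = 1.8 °C.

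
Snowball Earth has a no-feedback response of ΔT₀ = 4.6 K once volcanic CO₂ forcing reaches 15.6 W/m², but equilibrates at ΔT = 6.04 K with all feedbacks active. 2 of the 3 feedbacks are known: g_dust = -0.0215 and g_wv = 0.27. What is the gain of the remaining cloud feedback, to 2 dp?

-0.01

Amplification A = ΔT/ΔT₀ = 6.04/4.6 = 1.313.
Total gain g = 1 − 1/A = 1 − 1/1.313 = 0.2384.
Known gains sum to -0.0215 + 0.27 = 0.2485.
g_cld = 0.2384 − 0.2485 = -0.01.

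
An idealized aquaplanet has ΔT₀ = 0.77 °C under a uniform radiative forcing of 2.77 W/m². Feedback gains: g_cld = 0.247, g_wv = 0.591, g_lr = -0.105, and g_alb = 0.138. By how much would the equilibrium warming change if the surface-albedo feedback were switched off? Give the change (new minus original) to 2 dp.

-3.09 °C

Original: g = 0.871, ΔT = 0.77/(1−0.871) = 5.9690 °C.
Without surface-albedo: g' = 0.733, ΔT' = 0.77/(1−0.733) = 2.8839 °C.
Change = 2.8839 − 5.9690 = -3.09 °C.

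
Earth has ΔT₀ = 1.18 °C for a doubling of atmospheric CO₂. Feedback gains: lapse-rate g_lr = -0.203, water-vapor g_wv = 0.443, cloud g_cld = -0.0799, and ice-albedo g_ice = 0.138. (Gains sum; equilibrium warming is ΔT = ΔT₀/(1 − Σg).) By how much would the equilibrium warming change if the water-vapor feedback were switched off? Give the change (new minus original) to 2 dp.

Original: g = 0.2981, ΔT = 1.18/(1−0.2981) = 1.6812 °C.
Without water-vapor: g' = -0.1449, ΔT' = 1.18/(1+0.1449) = 1.0307 °C.
Change = 1.0307 − 1.6812 = -0.65 °C.

-0.65 °C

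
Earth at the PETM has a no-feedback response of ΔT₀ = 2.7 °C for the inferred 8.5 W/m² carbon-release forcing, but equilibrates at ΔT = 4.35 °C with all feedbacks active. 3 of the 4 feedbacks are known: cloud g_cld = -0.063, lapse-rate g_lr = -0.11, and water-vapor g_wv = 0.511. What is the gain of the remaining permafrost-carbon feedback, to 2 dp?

Amplification A = ΔT/ΔT₀ = 4.35/2.7 = 1.611.
Total gain g = 1 − 1/A = 1 − 1/1.611 = 0.3793.
Known gains sum to -0.063 − 0.11 + 0.511 = 0.338.
g_pf = 0.3793 − 0.338 = 0.04.

0.04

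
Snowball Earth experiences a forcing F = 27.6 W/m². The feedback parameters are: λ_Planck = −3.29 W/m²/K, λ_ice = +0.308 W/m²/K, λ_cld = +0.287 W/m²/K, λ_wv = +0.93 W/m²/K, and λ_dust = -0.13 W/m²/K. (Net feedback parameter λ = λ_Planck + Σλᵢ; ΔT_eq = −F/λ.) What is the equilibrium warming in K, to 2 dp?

14.56 K

Net feedback parameter λ = (−3.29) + (+0.308) + (+0.287) + (+0.93) + (-0.13) = -1.895 W/m²/K.
ΔT = −F/λ = −27.6/(-1.895) = 14.56 K.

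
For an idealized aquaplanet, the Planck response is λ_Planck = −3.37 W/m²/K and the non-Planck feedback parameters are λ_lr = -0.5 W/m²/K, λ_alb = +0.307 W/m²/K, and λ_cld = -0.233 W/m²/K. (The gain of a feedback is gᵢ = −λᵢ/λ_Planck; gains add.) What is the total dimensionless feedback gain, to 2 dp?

-0.13

Convert to gains: g_lr = -0.5/3.37 = -0.1484; g_alb = 0.307/3.37 = 0.0911; g_cld = -0.233/3.37 = -0.06914.
Total gain g = -0.12644.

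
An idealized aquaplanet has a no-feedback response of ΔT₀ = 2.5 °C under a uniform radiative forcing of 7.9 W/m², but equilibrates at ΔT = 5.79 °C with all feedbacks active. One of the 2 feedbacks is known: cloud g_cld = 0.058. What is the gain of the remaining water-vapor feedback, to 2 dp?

0.51

Amplification A = ΔT/ΔT₀ = 5.79/2.5 = 2.316.
Total gain g = 1 − 1/A = 1 − 1/2.316 = 0.5682.
The known gain is 0.058.
g_wv = 0.5682 − 0.058 = 0.51.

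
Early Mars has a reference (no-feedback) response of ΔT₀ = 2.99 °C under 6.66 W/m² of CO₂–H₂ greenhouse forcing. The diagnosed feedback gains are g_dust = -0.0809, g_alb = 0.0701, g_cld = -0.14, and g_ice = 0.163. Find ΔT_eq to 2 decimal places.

Total gain g = -0.0809 + 0.0701 − 0.14 + 0.163 = 0.0122.
Amplification A = 1/(1 − 0.0122) = 1.012.
ΔT = 2.99 × 1.012 = 3.03 °C.

3.03 °C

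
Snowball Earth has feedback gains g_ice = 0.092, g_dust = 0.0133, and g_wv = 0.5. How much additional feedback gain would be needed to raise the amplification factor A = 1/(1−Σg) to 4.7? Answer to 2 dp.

0.18

Current total gain = 0.6053.
Target gain for A = 4.7: g* = 1 − 1/4.7 = 0.7872.
Additional gain needed = 0.7872 − 0.6053 = 0.18.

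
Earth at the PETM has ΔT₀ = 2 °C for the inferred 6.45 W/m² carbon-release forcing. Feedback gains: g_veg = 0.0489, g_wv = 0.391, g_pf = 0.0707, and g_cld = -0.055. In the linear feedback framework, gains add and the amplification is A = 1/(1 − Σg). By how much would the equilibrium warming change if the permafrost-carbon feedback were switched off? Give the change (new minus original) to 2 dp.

Original: g = 0.4556, ΔT = 2/(1−0.4556) = 3.6738 °C.
Without permafrost-carbon: g' = 0.3849, ΔT' = 2/(1−0.3849) = 3.2515 °C.
Change = 3.2515 − 3.6738 = -0.42 °C.

-0.42 °C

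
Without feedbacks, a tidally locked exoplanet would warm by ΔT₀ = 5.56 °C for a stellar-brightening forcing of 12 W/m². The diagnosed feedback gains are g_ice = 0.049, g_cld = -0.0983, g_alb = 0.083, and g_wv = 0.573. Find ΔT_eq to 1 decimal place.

Total gain g = 0.049 − 0.0983 + 0.083 + 0.573 = 0.6067.
Amplification A = 1/(1 − 0.6067) = 2.543.
ΔT = 5.56 × 2.543 = 14.1 °C.

14.1 °C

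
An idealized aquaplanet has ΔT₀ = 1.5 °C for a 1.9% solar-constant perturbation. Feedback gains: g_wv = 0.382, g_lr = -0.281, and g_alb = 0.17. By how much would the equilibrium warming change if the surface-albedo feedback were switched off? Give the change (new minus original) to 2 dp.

Original: g = 0.271, ΔT = 1.5/(1−0.271) = 2.0576 °C.
Without surface-albedo: g' = 0.101, ΔT' = 1.5/(1−0.101) = 1.6685 °C.
Change = 1.6685 − 2.0576 = -0.39 °C.

-0.39 °C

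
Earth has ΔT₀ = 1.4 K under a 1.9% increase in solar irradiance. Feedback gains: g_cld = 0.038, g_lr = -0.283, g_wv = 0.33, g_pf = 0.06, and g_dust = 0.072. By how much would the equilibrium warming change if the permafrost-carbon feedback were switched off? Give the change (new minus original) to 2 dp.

Original: g = 0.217, ΔT = 1.4/(1−0.217) = 1.7880 K.
Without permafrost-carbon: g' = 0.157, ΔT' = 1.4/(1−0.157) = 1.6607 K.
Change = 1.6607 − 1.7880 = -0.13 K.

-0.13 K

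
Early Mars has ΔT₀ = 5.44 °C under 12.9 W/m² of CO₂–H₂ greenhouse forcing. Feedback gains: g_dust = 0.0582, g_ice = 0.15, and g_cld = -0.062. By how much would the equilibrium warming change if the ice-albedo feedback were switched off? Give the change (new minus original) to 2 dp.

-0.95 °C

Original: g = 0.1462, ΔT = 5.44/(1−0.1462) = 6.3715 °C.
Without ice-albedo: g' = -0.0038, ΔT' = 5.44/(1+0.0038) = 5.4194 °C.
Change = 5.4194 − 6.3715 = -0.95 °C.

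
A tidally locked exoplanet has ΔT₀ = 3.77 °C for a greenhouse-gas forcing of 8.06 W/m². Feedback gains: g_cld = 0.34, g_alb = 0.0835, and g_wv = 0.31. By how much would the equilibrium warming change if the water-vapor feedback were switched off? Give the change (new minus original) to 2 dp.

Original: g = 0.7335, ΔT = 3.77/(1−0.7335) = 14.1463 °C.
Without water-vapor: g' = 0.4235, ΔT' = 3.77/(1−0.4235) = 6.5395 °C.
Change = 6.5395 − 14.1463 = -7.61 °C.

-7.61 °C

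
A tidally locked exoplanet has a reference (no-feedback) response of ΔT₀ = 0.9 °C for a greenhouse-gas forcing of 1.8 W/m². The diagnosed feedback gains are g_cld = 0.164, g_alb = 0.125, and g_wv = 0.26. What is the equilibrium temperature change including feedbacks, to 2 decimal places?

2.00 °C

Total gain g = 0.164 + 0.125 + 0.26 = 0.549.
Amplification A = 1/(1 − 0.549) = 2.217.
ΔT = 0.9 × 2.217 = 2.00 °C.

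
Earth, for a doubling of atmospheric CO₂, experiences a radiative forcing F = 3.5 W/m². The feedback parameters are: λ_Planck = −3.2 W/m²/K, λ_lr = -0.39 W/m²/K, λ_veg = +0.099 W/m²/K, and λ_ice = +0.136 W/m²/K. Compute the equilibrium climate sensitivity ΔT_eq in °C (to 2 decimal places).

1.04 °C

Net feedback parameter λ = (−3.2) + (-0.39) + (+0.099) + (+0.136) = -3.355 W/m²/K.
ΔT = −F/λ = −3.5/(-3.355) = 1.04 °C.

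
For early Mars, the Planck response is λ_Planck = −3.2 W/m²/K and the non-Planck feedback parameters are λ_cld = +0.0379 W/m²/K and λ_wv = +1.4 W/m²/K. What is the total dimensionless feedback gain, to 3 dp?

0.449

Convert to gains: g_cld = 0.0379/3.2 = 0.01184; g_wv = 1.4/3.2 = 0.4375.
Total gain g = 0.44934.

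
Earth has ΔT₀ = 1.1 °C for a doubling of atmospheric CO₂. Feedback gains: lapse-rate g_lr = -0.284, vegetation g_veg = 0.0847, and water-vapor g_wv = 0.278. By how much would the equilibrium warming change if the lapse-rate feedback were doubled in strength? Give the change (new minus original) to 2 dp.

Original: g = 0.0787, ΔT = 1.1/(1−0.0787) = 1.1940 °C.
With doubled lapse-rate: g' = -0.2053, ΔT' = 1.1/(1+0.2053) = 0.9126 °C.
Change = 0.9126 − 1.1940 = -0.28 °C.

-0.28 °C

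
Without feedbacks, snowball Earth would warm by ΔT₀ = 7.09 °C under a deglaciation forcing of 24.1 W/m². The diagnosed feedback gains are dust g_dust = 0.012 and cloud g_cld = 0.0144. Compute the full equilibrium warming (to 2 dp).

Total gain g = 0.012 + 0.0144 = 0.0264.
Amplification A = 1/(1 − 0.0264) = 1.027.
ΔT = 7.09 × 1.027 = 7.28 °C.

7.28 °C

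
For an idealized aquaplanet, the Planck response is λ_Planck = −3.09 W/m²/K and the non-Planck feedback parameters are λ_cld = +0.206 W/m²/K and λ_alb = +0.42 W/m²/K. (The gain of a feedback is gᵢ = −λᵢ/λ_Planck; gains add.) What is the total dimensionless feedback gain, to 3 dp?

Convert to gains: g_cld = 0.206/3.09 = 0.06667; g_alb = 0.42/3.09 = 0.1359.
Total gain g = 0.20257.

0.203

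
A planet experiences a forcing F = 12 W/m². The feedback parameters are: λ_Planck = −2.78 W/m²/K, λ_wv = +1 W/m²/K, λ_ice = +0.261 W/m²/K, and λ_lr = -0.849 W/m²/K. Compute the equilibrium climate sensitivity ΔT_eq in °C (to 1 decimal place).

Net feedback parameter λ = (−2.78) + (+1) + (+0.261) + (-0.849) = -2.368 W/m²/K.
ΔT = −F/λ = −12/(-2.368) = 5.1 °C.

5.1 °C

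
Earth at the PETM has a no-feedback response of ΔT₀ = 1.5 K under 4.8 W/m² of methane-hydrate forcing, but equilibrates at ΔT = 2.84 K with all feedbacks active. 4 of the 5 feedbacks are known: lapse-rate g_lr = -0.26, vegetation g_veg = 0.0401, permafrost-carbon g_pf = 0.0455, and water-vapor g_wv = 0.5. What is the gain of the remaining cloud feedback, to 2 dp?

Amplification A = ΔT/ΔT₀ = 2.84/1.5 = 1.893.
Total gain g = 1 − 1/A = 1 − 1/1.893 = 0.4717.
Known gains sum to -0.26 + 0.0401 + 0.0455 + 0.5 = 0.3256.
g_cld = 0.4717 − 0.3256 = 0.15.

0.15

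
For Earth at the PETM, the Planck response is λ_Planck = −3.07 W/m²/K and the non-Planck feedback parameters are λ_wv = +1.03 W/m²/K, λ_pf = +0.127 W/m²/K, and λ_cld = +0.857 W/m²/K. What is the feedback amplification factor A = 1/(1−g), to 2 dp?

2.91

Convert to gains: g_wv = 1.03/3.07 = 0.3355; g_pf = 0.127/3.07 = 0.04137; g_cld = 0.857/3.07 = 0.2792.
Total gain g = 0.65607.
A = 1/(1 − 0.65607) = 2.91.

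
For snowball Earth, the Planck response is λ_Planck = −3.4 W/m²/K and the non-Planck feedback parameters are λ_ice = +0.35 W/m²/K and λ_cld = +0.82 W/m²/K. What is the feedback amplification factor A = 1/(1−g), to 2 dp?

Convert to gains: g_ice = 0.35/3.4 = 0.1029; g_cld = 0.82/3.4 = 0.2412.
Total gain g = 0.3441.
A = 1/(1 − 0.3441) = 1.52.

1.52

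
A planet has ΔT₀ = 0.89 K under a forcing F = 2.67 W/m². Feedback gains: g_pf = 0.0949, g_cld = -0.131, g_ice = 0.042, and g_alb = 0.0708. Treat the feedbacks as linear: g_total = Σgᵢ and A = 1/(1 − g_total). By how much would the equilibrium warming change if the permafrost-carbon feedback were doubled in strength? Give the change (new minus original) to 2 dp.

Original: g = 0.0767, ΔT = 0.89/(1−0.0767) = 0.9639 K.
With doubled permafrost-carbon: g' = 0.1716, ΔT' = 0.89/(1−0.1716) = 1.0744 K.
Change = 1.0744 − 0.9639 = 0.11 K.

0.11 K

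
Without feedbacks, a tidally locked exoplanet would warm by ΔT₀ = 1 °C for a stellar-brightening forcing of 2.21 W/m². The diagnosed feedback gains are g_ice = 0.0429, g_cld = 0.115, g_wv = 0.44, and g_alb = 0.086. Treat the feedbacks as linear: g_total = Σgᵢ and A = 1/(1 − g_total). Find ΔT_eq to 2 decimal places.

3.16 °C

Total gain g = 0.0429 + 0.115 + 0.44 + 0.086 = 0.6839.
Amplification A = 1/(1 − 0.6839) = 3.164.
ΔT = 1 × 3.164 = 3.16 °C.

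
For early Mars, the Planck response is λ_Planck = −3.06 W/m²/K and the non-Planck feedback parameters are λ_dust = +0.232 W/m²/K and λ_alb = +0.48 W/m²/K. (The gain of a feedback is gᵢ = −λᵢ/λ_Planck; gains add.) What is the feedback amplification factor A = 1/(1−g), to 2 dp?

Convert to gains: g_dust = 0.232/3.06 = 0.07582; g_alb = 0.48/3.06 = 0.1569.
Total gain g = 0.23272.
A = 1/(1 − 0.23272) = 1.30.

1.30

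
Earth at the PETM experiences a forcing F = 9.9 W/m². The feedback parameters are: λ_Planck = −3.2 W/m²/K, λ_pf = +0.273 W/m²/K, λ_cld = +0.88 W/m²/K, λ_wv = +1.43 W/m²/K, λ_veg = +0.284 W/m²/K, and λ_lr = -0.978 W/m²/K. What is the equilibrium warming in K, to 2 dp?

7.55 K

Net feedback parameter λ = (−3.2) + (+0.273) + (+0.88) + (+1.43) + (+0.284) + (-0.978) = -1.311 W/m²/K.
ΔT = −F/λ = −9.9/(-1.311) = 7.55 K.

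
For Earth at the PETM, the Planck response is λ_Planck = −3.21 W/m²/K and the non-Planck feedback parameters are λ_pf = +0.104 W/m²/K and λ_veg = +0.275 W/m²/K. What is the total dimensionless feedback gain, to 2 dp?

Convert to gains: g_pf = 0.104/3.21 = 0.0324; g_veg = 0.275/3.21 = 0.08567.
Total gain g = 0.11807.

0.12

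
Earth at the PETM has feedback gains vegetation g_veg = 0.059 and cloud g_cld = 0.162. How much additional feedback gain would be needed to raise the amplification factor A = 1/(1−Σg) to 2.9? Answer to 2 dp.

Current total gain = 0.221.
Target gain for A = 2.9: g* = 1 − 1/2.9 = 0.6552.
Additional gain needed = 0.6552 − 0.221 = 0.43.

0.43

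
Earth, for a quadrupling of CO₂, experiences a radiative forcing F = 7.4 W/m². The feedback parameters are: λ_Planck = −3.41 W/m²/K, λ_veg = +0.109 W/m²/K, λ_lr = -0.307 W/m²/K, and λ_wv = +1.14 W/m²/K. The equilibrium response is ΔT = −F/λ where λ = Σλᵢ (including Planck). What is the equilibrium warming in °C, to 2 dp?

3.00 °C

Net feedback parameter λ = (−3.41) + (+0.109) + (-0.307) + (+1.14) = -2.468 W/m²/K.
ΔT = −F/λ = −7.4/(-2.468) = 3.00 °C.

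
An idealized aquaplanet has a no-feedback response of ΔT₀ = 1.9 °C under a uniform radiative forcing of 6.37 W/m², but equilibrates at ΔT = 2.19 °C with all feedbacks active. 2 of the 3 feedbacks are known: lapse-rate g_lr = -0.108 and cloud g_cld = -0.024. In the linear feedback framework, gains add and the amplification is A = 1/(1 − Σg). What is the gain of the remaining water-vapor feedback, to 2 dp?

Amplification A = ΔT/ΔT₀ = 2.19/1.9 = 1.153.
Total gain g = 1 − 1/A = 1 − 1/1.153 = 0.1327.
Known gains sum to -0.108 − 0.024 = -0.132.
g_wv = 0.1327 + 0.132 = 0.26.

0.26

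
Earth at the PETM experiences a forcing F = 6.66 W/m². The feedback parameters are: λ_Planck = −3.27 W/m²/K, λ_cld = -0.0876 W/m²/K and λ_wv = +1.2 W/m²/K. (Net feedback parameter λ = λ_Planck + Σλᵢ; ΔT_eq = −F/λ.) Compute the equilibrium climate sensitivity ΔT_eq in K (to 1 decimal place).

3.1 K

Net feedback parameter λ = (−3.27) + (-0.0876) + (+1.2) = -2.1576 W/m²/K.
ΔT = −F/λ = −6.66/(-2.1576) = 3.1 K.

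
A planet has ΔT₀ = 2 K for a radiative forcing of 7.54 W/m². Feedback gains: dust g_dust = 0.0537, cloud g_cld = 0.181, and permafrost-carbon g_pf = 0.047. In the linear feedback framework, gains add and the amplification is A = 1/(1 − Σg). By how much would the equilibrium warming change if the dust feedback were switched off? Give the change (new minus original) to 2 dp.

-0.19 K

Original: g = 0.2817, ΔT = 2/(1−0.2817) = 2.7844 K.
Without dust: g' = 0.228, ΔT' = 2/(1−0.228) = 2.5907 K.
Change = 2.5907 − 2.7844 = -0.19 K.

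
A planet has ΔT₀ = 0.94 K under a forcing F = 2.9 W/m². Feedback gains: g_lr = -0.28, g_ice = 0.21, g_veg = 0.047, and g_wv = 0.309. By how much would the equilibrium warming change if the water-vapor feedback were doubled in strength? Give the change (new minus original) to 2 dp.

1.00 K

Original: g = 0.286, ΔT = 0.94/(1−0.286) = 1.3165 K.
With doubled water-vapor: g' = 0.595, ΔT' = 0.94/(1−0.595) = 2.3210 K.
Change = 2.3210 − 1.3165 = 1.00 K.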